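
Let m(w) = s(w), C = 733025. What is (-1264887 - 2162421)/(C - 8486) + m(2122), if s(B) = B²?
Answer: 1087503881056/241513 ≈ 4.5029e+6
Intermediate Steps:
m(w) = w²
(-1264887 - 2162421)/(C - 8486) + m(2122) = (-1264887 - 2162421)/(733025 - 8486) + 2122² = -3427308/724539 + 4502884 = -3427308*1/724539 + 4502884 = -1142436/241513 + 4502884 = 1087503881056/241513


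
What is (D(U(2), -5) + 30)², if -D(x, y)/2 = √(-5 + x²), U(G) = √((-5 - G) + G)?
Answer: 860 - 120*I*√10 ≈ 860.0 - 379.47*I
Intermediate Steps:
U(G) = I*√5 (U(G) = √(-5) = I*√5)
D(x, y) = -2*√(-5 + x²)
(D(U(2), -5) + 30)² = (-2*√(-5 + (I*√5)²) + 30)² = (-2*√(-5 - 5) + 30)² = (-2*I*√10 + 30)² = (30 - 2*I*√10)²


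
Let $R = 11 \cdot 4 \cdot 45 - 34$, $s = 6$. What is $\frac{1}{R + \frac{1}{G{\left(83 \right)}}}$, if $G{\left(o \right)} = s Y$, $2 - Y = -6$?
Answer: $\frac{48}{93409} \approx 0.00051387$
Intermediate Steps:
$Y = 8$ ($Y = 2 - -6 = 2 + 6 = 8$)
$G{\left(o \right)} = 48$ ($G{\left(o \right)} = 6 \cdot 8 = 48$)
$R = 1946$ ($R = 44 \cdot 45 - 34 = 1980 - 34 = 1946$)
$\frac{1}{R + \frac{1}{G{\left(83 \right)}}} = \frac{1}{1946 + \frac{1}{48}} = \frac{1}{\frac{93409}{48}} = \frac{48}{93409}$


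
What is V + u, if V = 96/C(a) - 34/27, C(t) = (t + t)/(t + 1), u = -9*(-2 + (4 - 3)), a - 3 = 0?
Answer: 1937/27 ≈ 71.741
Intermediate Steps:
a = 3 (a = 3 + 0 = 3)
u = 9 (u = -9*(-2 + 1) = -9*(-1) = 9)
C(t) = 2*t/(1 + t) (C(t) = (2*t)/(1 + t) = 2*t/(1 + t))
V = 1694/27 (V = 96/((2*3/(1 + 3))) - 34/27 = 96/((2*3/4)) - 34*1/27 = 96/((2*3*(1/4))) - 34/27 = 96/(3/2) - 34/27 = 96*(2/3) - 34/27 = 64 - 34/27 = 1694/27 ≈ 62.741)
V + u = 1694/27 + 9 = 1937/27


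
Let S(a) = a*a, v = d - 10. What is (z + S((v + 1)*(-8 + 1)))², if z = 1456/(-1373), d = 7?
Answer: 71637593104/1885129 ≈ 38001.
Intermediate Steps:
v = -3 (v = 7 - 10 = -3)
S(a) = a²
z = -1456/1373 (z = 1456*(-1/1373) = -1456/1373 ≈ -1.0605)
(z + S((v + 1)*(-8 + 1)))² = (-1456/1373 + ((-3 + 1)*(-8 + 1))²)² = (-1456/1373 + (-2*(-7))²)² = (-1456/1373 + 14²)² = (-1456/1373 + 196)² = (267652/1373)² = 71637593104/1885129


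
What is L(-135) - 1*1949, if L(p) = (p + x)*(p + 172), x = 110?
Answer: -2874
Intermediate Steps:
L(p) = (110 + p)*(172 + p) (L(p) = (p + 110)*(p + 172) = (110 + p)*(172 + p))
L(-135) - 1*1949 = (18920 + (-135)² + 282*(-135)) - 1*1949 = (18920 + 18225 - 38070) - 1949 = -925 - 1949 = -2874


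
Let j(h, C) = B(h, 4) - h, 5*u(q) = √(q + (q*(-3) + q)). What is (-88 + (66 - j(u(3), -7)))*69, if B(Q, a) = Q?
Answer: -1518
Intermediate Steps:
u(q) = √(-q)/5 (u(q) = √(q + (q*(-3) + q))/5 = √(q + (-3*q + q))/5 = √(q - 2*q)/5 = √(-q)/5)
j(h, C) = 0 (j(h, C) = h - h = 0)
(-88 + (66 - j(u(3), -7)))*69 = (-88 + (66 - 1*0))*69 = (-88 + (66 + 0))*69 = (-88 + 66)*69 = -22*69 = -1518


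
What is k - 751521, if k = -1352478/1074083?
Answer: -807197282721/1074083 ≈ -7.5152e+5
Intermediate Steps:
k = -1352478/1074083 (k = -1352478*1/1074083 = -1352478/1074083 ≈ -1.2592)
k - 751521 = -1352478/1074083 - 751521 = -807197282721/1074083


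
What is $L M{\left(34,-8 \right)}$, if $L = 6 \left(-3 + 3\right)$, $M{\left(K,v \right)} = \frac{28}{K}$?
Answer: $0$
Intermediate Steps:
$L = 0$ ($L = 6 \cdot 0 = 0$)
$L M{\left(34,-8 \right)} = 0 \cdot \frac{28}{34} = 0 \cdot 28 \cdot \frac{1}{34} = 0 \cdot \frac{14}{17} = 0$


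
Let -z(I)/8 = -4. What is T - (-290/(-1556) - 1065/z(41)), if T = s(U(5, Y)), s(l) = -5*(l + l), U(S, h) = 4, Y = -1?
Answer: -85955/12448 ≈ -6.9051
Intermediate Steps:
z(I) = 32 (z(I) = -8*(-4) = 32)
s(l) = -10*l
T = -40 (T = -10*4 = -40)
T - (-290/(-1556) - 1065/z(41)) = -40 - (-290/(-1556) - 1065/32) = -40 - (-290*(-1/1556) - 1065*1/32) = -40 - (145/778 - 1065/32) = -40 - 1*(-411965/12448) = -40 + 411965/12448 = -85955/12448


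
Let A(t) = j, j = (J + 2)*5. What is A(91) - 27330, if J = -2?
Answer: -27330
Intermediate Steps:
j = 0 (j = (-2 + 2)*5 = 0*5 = 0)
A(t) = 0
A(91) - 27330 = 0 - 27330 = -27330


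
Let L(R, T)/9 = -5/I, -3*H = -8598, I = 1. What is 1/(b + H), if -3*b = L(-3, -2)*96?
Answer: 1/4306 ≈ 0.00023223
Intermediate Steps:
H = 2866 (H = -1/3*(-8598) = 2866)
L(R, T) = -45 (L(R, T) = 9*(-5/1) = 9*(-5*1) = 9*(-5) = -45)
b = 1440 (b = -(-15)*96 = -1/3*(-4320) = 1440)
1/(b + H) = 1/(1440 + 2866) = 1/4306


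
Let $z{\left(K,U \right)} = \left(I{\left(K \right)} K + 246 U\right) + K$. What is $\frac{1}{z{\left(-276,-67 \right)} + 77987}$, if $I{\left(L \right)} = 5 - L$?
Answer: $- \frac{1}{16327} \approx -6.1248 \cdot 10^{-5}$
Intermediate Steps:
$z{\left(K,U \right)} = K + 246 U + K \left(5 - K\right)$ ($z{\left(K,U \right)} = \left(\left(5 - K\right) K + 246 U\right) + K = \left(K \left(5 - K\right) + 246 U\right) + K = \left(246 U + K \left(5 - K\right)\right) + K = K + 246 U + K \left(5 - K\right)$)
$\frac{1}{z{\left(-276,-67 \right)} + 77987} = \frac{1}{\left(-276 + 246 \left(-67\right) - - 276 \left(-5 - 276\right)\right) + 77987} = \frac{1}{\left(-276 - 16482 - \left(-276\right) \left(-281\right)\right) + 77987} = \frac{1}{\left(-276 - 16482 - 77556\right) + 77987} = \frac{1}{-94314 + 77987} = \frac{1}{-16327} = - \frac{1}{16327}$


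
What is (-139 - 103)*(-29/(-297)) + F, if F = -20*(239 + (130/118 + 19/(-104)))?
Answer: -199717997/41418 ≈ -4822.0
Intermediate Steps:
F = -7360715/1534 (F = -20*(239 + (130*(1/118) + 19*(-1/104))) = -20*(239 + (65/59 - 19/104)) = -20*(239 + 5639/6136) = -20*1472143/6136 = -7360715/1534 ≈ -4798.4)
(-139 - 103)*(-29/(-297)) + F = (-139 - 103)*(-29/(-297)) - 7360715/1534 = -(-7018)*(-1)/297 - 7360715/1534 = -242*29/297 - 7360715/1534 = -638/27 - 7360715/1534 = -199717997/41418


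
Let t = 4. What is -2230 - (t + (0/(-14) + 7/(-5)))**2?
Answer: -55919/25 ≈ -2236.8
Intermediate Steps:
-2230 - (t + (0/(-14) + 7/(-5)))**2 = -2230 - (4 + (0/(-14) + 7/(-5)))**2 = -2230 - (4 + (0*(-1/14) + 7*(-1/5)))**2 = -2230 - (4 + (0 - 7/5))**2 = -2230 - (4 - 7/5)**2 = -2230 - (13/5)**2 = -2230 - 1*169/25 = -2230 - 169/25 = -55919/25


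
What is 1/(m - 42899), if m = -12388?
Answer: -1/55287 ≈ -1.8087e-5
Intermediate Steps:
1/(m - 42899) = 1/(-12388 - 42899) = 1/(-55287) = -1/55287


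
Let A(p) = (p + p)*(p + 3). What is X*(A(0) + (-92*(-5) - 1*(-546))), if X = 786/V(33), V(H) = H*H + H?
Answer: 131786/187 ≈ 704.74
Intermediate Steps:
A(p) = 2*p*(3 + p) (A(p) = (2*p)*(3 + p) = 2*p*(3 + p))
V(H) = H + H² (V(H) = H² + H = H + H²)
X = 131/187 (X = 786/((33*(1 + 33))) = 786/((33*34)) = 786/1122 = 786*(1/1122) = 131/187 ≈ 0.70053)
X*(A(0) + (-92*(-5) - 1*(-546))) = 131*(2*0*(3 + 0) + (-92*(-5) - 1*(-546)))/187 = 131*(2*0*3 + (460 + 546))/187 = 131*(0 + 1006)/187 = (131/187)*1006 = 131786/187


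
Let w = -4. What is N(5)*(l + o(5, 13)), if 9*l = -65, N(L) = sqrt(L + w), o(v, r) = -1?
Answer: -74/9 ≈ -8.2222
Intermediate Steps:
N(L) = sqrt(-4 + L) (N(L) = sqrt(L - 4) = sqrt(-4 + L))
l = -65/9 (l = (1/9)*(-65) = -65/9 ≈ -7.2222)
N(5)*(l + o(5, 13)) = sqrt(-4 + 5)*(-65/9 - 1) = sqrt(1)*(-74/9) = 1*(-74/9) = -74/9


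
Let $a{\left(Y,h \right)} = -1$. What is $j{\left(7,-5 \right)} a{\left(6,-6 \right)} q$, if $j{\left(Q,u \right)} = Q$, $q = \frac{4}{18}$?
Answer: $- \frac{14}{9} \approx -1.5556$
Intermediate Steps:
$q = \frac{2}{9}$ ($q = 4 \cdot \frac{1}{18} = \frac{2}{9} \approx 0.22222$)
$j{\left(7,-5 \right)} a{\left(6,-6 \right)} q = 7 \left(-1\right) \frac{2}{9} = \left(-7\right) \frac{2}{9} = - \frac{14}{9}$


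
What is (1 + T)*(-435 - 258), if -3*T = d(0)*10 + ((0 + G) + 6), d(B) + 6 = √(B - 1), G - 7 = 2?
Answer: -11088 + 2310*I ≈ -11088.0 + 2310.0*I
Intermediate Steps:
G = 9 (G = 7 + 2 = 9)
d(B) = -6 + √(-1 + B) (d(B) = -6 + √(B - 1) = -6 + √(-1 + B))
T = 15 - 10*I/3 (T = -((-6 + √(-1 + 0))*10 + ((0 + 9) + 6))/3 = -((-6 + √(-1))*10 + (9 + 6))/3 = -((-6 + I)*10 + 15)/3 = -((-60 + 10*I) + 15)/3 = -(-45 + 10*I)/3 = 15 - 10*I/3 ≈ 15.0 - 3.3333*I)
(1 + T)*(-435 - 258) = (1 + (15 - 10*I/3))*(-435 - 258) = (16 - 10*I/3)*(-693) = -11088 + 2310*I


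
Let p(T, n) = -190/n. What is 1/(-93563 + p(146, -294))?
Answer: -147/13753666 ≈ -1.0688e-5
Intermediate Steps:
1/(-93563 + p(146, -294)) = 1/(-93563 - 190/(-294)) = 1/(-93563 - 190*(-1/294)) = 1/(-93563 + 95/147) = 1/(-13753666/147) = -147/13753666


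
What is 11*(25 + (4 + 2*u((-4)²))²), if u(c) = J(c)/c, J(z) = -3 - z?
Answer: 19459/64 ≈ 304.05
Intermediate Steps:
u(c) = (-3 - c)/c
11*(25 + (4 + 2*u((-4)²))²) = 11*(25 + (4 + 2*((-3 - 1*(-4)²)/((-4)²)))²) = 11*(25 + (4 + 2*((-3 - 1*16)/16))²) = 11*(25 + (4 + 2*((-3 - 16)/16))²) = 11*(25 + (4 + 2*((1/16)*(-19)))²) = 11*(25 + (4 + 2*(-19/16))²) = 11*(25 + (4 - 19/8)²) = 11*(25 + (13/8)²) = 11*(25 + 169/64) = 11*(1769/64) = 19459/64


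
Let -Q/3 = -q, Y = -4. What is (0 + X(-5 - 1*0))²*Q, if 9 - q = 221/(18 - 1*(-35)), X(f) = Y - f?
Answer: 768/53 ≈ 14.491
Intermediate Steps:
X(f) = -4 - f
q = 256/53 (q = 9 - 221/(18 - 1*(-35)) = 9 - 221/(18 + 35) = 9 - 221/53 = 256/53 ≈ 4.8302)
Q = 768/53 (Q = -(-3)*256/53 = -3*(-256/53) = 768/53 ≈ 14.491)
(0 + X(-5 - 1*0))²*Q = (0 + (-4 - (-5 - 1*0)))²*(768/53) = (0 + (-4 - (-5 + 0)))²*(768/53) = (0 + (-4 - 1*(-5)))²*(768/53) = (0 + (-4 + 5))²*(768/53) = (0 + 1)²*(768/53) = 1²*(768/53) = 1*(768/53) = 768/53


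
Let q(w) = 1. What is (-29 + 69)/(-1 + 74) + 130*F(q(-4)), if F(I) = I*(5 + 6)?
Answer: 104430/73 ≈ 1430.5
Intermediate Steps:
F(I) = 11*I (F(I) = I*11 = 11*I)
(-29 + 69)/(-1 + 74) + 130*F(q(-4)) = (-29 + 69)/(-1 + 74) + 130*(11*1) = 40/73 + 130*11 = 40*(1/73) + 1430 = 40/73 + 1430 = 104430/73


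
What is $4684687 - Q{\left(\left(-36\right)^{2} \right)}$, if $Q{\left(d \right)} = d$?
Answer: $4683391$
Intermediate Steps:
$4684687 - Q{\left(\left(-36\right)^{2} \right)} = 4684687 - \left(-36\right)^{2} = 4684687 - 1296 = 4683391$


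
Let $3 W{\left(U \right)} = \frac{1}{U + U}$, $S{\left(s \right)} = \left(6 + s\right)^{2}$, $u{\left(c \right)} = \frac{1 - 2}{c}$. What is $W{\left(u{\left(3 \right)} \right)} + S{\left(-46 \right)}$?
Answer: $\frac{3199}{2} \approx 1599.5$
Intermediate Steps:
$u{\left(c \right)} = - \frac{1}{c}$
$W{\left(U \right)} = \frac{1}{6 U}$ ($W{\left(U \right)} = \frac{1}{3 \left(U + U\right)} = \frac{1}{3 \cdot 2 U} = \frac{\frac{1}{2} \frac{1}{U}}{3} = \frac{1}{6 U}$)
$W{\left(u{\left(3 \right)} \right)} + S{\left(-46 \right)} = \frac{1}{6 \left(- \frac{1}{3}\right)} + \left(6 - 46\right)^{2} = \frac{1}{6 \left(\left(-1\right) \frac{1}{3}\right)} + \left(-40\right)^{2} = \frac{1}{6 \left(- \frac{1}{3}\right)} + 1600 = \frac{1}{6} \left(-3\right) + 1600 = - \frac{1}{2} + 1600 = \frac{3199}{2}$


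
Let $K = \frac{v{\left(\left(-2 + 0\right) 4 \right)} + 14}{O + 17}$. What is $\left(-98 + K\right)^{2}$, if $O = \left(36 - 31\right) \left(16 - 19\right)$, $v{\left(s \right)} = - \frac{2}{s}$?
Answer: $\frac{528529}{64} \approx 8258.3$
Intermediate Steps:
$O = -15$ ($O = 5 \left(-3\right) = -15$)
$K = \frac{57}{8}$ ($K = \frac{- \frac{2}{\left(-2 + 0\right) 4} + 14}{-15 + 17} = \frac{- \frac{2}{\left(-2\right) 4} + 14}{2} = \left(- \frac{2}{-8} + 14\right) \frac{1}{2} = \left(\left(-2\right) \left(- \frac{1}{8}\right) + 14\right) \frac{1}{2} = \left(\frac{1}{4} + 14\right) \frac{1}{2} = \frac{57}{4} \cdot \frac{1}{2} = \frac{57}{8} \approx 7.125$)
$\left(-98 + K\right)^{2} = \left(-98 + \frac{57}{8}\right)^{2} = \left(- \frac{727}{8}\right)^{2} = \frac{528529}{64}$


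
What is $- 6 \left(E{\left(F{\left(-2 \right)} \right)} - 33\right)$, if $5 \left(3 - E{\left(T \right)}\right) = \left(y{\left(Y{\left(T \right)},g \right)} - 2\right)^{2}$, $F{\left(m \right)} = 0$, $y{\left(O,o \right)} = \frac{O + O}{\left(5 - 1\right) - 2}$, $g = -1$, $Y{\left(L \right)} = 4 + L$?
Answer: $\frac{924}{5} \approx 184.8$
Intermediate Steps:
$y{\left(O,o \right)} = O$ ($y{\left(O,o \right)} = \frac{2 O}{4 - 2} = \frac{2 O}{2} = 2 O \frac{1}{2} = O$)
$E{\left(T \right)} = 3 - \frac{\left(2 + T\right)^{2}}{5}$ ($E{\left(T \right)} = 3 - \frac{\left(\left(4 + T\right) - 2\right)^{2}}{5} = 3 - \frac{\left(2 + T\right)^{2}}{5}$)
$- 6 \left(E{\left(F{\left(-2 \right)} \right)} - 33\right) = - 6 \left(\left(3 - \frac{\left(2 + 0\right)^{2}}{5}\right) - 33\right) = - 6 \left(\left(3 - \frac{2^{2}}{5}\right) - 33\right) = - 6 \left(\left(3 - \frac{4}{5}\right) - 33\right) = - 6 \left(\frac{11}{5} - 33\right) = \left(-6\right) \left(- \frac{154}{5}\right) = \frac{924}{5}$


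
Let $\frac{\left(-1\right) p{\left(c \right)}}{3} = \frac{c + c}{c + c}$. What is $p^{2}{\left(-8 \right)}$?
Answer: $9$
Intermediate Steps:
$p{\left(c \right)} = -3$ ($p{\left(c \right)} = - 3 \frac{c + c}{c + c} = - 3 \frac{2 c}{2 c} = - 3 \cdot 2 c \frac{1}{2 c} = \left(-3\right) 1 = -3$)
$p^{2}{\left(-8 \right)} = \left(-3\right)^{2} = 9$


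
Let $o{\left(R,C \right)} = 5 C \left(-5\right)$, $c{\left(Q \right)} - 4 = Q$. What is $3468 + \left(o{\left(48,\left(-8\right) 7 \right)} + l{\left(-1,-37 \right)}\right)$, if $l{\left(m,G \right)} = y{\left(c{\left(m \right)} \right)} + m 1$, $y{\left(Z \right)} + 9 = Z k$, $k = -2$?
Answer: $4852$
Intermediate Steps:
$c{\left(Q \right)} = 4 + Q$
$o{\left(R,C \right)} = - 25 C$
$y{\left(Z \right)} = -9 - 2 Z$ ($y{\left(Z \right)} = -9 + Z \left(-2\right) = -9 - 2 Z$)
$l{\left(m,G \right)} = -17 - m$ ($l{\left(m,G \right)} = \left(-9 - 2 \left(4 + m\right)\right) + m 1 = \left(-9 - \left(8 + 2 m\right)\right) + m = \left(-17 - 2 m\right) + m = -17 - m$)
$3468 + \left(o{\left(48,\left(-8\right) 7 \right)} + l{\left(-1,-37 \right)}\right) = 3468 - \left(16 + 25 \left(\left(-8\right) 7\right)\right) = 3468 + \left(\left(-25\right) \left(-56\right) + \left(-17 + 1\right)\right) = 3468 + \left(1400 - 16\right) = 3468 + 1384 = 4852$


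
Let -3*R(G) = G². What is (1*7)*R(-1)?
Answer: -7/3 ≈ -2.3333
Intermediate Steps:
R(G) = -G²/3
(1*7)*R(-1) = (1*7)*(-⅓*(-1)²) = 7*(-⅓*1) = 7*(-⅓) = -7/3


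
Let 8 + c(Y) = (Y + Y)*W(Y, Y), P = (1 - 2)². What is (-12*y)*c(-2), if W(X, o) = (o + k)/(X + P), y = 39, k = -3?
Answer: 13104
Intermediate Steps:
P = 1 (P = (-1)² = 1)
W(X, o) = (-3 + o)/(1 + X) (W(X, o) = (o - 3)/(X + 1) = (-3 + o)/(1 + X))
c(Y) = -8 + 2*Y*(-3 + Y)/(1 + Y) (c(Y) = -8 + (Y + Y)*((-3 + Y)/(1 + Y)) = -8 + (2*Y)*((-3 + Y)/(1 + Y)) = -8 + 2*Y*(-3 + Y)/(1 + Y))
(-12*y)*c(-2) = (-12*39)*(2*(-4 + (-2)² - 7*(-2))/(1 - 2)) = -936*(-4 + 4 + 14)/(-1) = -936*(-1)*14 = -468*(-28) = 13104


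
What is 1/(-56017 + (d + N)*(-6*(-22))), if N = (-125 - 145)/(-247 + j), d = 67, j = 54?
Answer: -193/9068749 ≈ -2.1282e-5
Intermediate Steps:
N = 270/193 (N = (-125 - 145)/(-247 + 54) = -270/(-193) = -270*(-1/193) = 270/193 ≈ 1.3990)
1/(-56017 + (d + N)*(-6*(-22))) = 1/(-56017 + (67 + 270/193)*(-6*(-22))) = 1/(-56017 + (13201/193)*132) = 1/(-56017 + 1742532/193) = 1/(-9068749/193) = -193/9068749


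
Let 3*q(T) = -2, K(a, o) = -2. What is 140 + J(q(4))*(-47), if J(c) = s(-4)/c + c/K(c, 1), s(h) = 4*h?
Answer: -3011/3 ≈ -1003.7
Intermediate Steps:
q(T) = -⅔ (q(T) = (⅓)*(-2) = -⅔)
J(c) = -16/c - c/2 (J(c) = (4*(-4))/c + c/(-2) = -16/c + c*(-½) = -16/c - c/2)
140 + J(q(4))*(-47) = 140 + (-16/(-⅔) - ½*(-⅔))*(-47) = 140 + (-16*(-3/2) + ⅓)*(-47) = 140 + (24 + ⅓)*(-47) = 140 + (73/3)*(-47) = 140 - 3431/3 = -3011/3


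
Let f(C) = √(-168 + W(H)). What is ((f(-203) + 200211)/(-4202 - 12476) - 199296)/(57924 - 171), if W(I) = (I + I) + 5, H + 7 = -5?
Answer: -1108019633/321068178 - I*√187/963204534 ≈ -3.451 - 1.4197e-8*I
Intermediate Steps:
H = -12 (H = -7 - 5 = -12)
W(I) = 5 + 2*I (W(I) = 2*I + 5 = 5 + 2*I)
f(C) = I*√187 (f(C) = √(-168 + (5 + 2*(-12))) = √(-168 + (5 - 24)) = √(-168 - 19) = √(-187) = I*√187)
((f(-203) + 200211)/(-4202 - 12476) - 199296)/(57924 - 171) = ((I*√187 + 200211)/(-4202 - 12476) - 199296)/(57924 - 171) = ((200211 + I*√187)/(-16678) - 199296)/57753 = ((200211 + I*√187)*(-1/16678) - 199296)*(1/57753) = ((-200211/16678 - I*√187/16678) - 199296)*(1/57753) = (-3324058899/16678 - I*√187/16678)*(1/57753) = -1108019633/321068178 - I*√187/963204534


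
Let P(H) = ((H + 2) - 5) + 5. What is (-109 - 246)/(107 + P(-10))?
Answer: -355/99 ≈ -3.5859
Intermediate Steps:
P(H) = 2 + H (P(H) = ((2 + H) - 5) + 5 = (-3 + H) + 5 = 2 + H)
(-109 - 246)/(107 + P(-10)) = (-109 - 246)/(107 + (2 - 10)) = -355/(107 - 8) = -355/99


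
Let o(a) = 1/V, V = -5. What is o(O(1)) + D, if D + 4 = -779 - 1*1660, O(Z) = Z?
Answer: -12216/5 ≈ -2443.2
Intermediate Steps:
o(a) = -1/5 (o(a) = 1/(-5) = -1/5)
D = -2443 (D = -4 + (-779 - 1*1660) = -4 + (-779 - 1660) = -4 - 2439 = -2443)
o(O(1)) + D = -1/5 - 2443 = -12216/5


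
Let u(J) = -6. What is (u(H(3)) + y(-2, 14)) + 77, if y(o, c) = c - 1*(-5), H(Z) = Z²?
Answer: 90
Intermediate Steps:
y(o, c) = 5 + c (y(o, c) = c + 5 = 5 + c)
(u(H(3)) + y(-2, 14)) + 77 = (-6 + (5 + 14)) + 77 = (-6 + 19) + 77 = 13 + 77 = 90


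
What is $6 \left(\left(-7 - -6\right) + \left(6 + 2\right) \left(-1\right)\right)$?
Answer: $-54$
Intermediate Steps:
$6 \left(\left(-7 - -6\right) + \left(6 + 2\right) \left(-1\right)\right) = 6 \left(\left(-7 + 6\right) + 8 \left(-1\right)\right) = 6 \left(-1 - 8\right) = 6 \left(-9\right) = -54$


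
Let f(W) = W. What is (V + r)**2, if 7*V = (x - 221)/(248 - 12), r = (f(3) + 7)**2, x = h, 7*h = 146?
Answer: 1334022690001/133726096 ≈ 9975.8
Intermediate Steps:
h = 146/7 (h = (1/7)*146 = 146/7 ≈ 20.857)
x = 146/7 ≈ 20.857
r = 100 (r = (3 + 7)**2 = 10**2 = 100)
V = -1401/11564 (V = ((146/7 - 221)/(248 - 12))/7 = (-1401/7/236)/7 = (-1401/7*1/236)/7 = (1/7)*(-1401/1652) = -1401/11564 ≈ -0.12115)
(V + r)**2 = (-1401/11564 + 100)**2 = (1154999/11564)**2 = 1334022690001/133726096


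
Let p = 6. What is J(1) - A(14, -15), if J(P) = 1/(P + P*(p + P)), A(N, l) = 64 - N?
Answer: -399/8 ≈ -49.875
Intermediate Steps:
J(P) = 1/(P + P*(6 + P))
J(1) - A(14, -15) = 1/(1*(7 + 1)) - (64 - 1*14) = 1/8 - (64 - 14) = 1*(1/8) - 1*50 = 1/8 - 50 = -399/8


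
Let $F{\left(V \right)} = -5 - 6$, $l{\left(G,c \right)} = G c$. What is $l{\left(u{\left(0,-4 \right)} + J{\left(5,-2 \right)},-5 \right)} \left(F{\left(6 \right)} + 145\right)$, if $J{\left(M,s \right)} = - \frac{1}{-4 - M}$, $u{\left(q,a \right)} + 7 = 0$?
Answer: $\frac{41540}{9} \approx 4615.6$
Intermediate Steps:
$u{\left(q,a \right)} = -7$ ($u{\left(q,a \right)} = -7 + 0 = -7$)
$F{\left(V \right)} = -11$
$l{\left(u{\left(0,-4 \right)} + J{\left(5,-2 \right)},-5 \right)} \left(F{\left(6 \right)} + 145\right) = \left(-7 + \frac{1}{4 + 5}\right) \left(-5\right) \left(-11 + 145\right) = \left(-7 + \frac{1}{9}\right) \left(-5\right) 134 = \left(- \frac{62}{9}\right) \left(-5\right) 134 = \frac{310}{9} \cdot 134 = \frac{41540}{9}$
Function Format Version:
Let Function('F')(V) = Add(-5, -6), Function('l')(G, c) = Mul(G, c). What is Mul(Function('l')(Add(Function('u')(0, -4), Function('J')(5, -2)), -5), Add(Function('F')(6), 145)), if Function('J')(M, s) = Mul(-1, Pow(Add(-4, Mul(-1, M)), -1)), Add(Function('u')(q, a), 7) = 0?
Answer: Rational(41540, 9) ≈ 4615.6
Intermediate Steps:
Function('u')(q, a) = -7 (Function('u')(q, a) = Add(-7, 0) = -7)
Function('F')(V) = -11
Mul(Function('l')(Add(Function('u')(0, -4), Function('J')(5, -2)), -5), Add(Function('F')(6), 145)) = Mul(Mul(Add(-7, Pow(Add(4, 5), -1)), -5), Add(-11, 145)) = Mul(Mul(Add(-7, Pow(9, -1)), -5), 134) = Mul(Mul(Add(-7, Rational(1, 9)), -5), 134) = Mul(Mul(Rational(-62, 9), -5), 134) = Mul(Rational(310, 9), 134) = Rational(41540, 9)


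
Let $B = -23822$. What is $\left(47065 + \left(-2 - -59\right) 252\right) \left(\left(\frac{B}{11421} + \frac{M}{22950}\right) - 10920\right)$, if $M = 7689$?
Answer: $- \frac{138576920756671}{206550} \approx -6.7091 \cdot 10^{8}$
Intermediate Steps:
$\left(47065 + \left(-2 - -59\right) 252\right) \left(\left(\frac{B}{11421} + \frac{M}{22950}\right) - 10920\right) = \left(47065 + \left(-2 - -59\right) 252\right) \left(\left(- \frac{23822}{11421} + \frac{7689}{22950}\right) - 10920\right) = \left(47065 + \left(-2 + 59\right) 252\right) \left(\left(\left(-23822\right) \frac{1}{11421} + 7689 \cdot \frac{1}{22950}\right) - 10920\right) = \left(47065 + 57 \cdot 252\right) \left(\left(- \frac{23822}{11421} + \frac{2563}{7650}\right) - 10920\right) = \left(47065 + 14364\right) \left(- \frac{16996253}{9707850} - 10920\right) = 61429 \left(- \frac{106026718253}{9707850}\right) = - \frac{138576920756671}{206550}$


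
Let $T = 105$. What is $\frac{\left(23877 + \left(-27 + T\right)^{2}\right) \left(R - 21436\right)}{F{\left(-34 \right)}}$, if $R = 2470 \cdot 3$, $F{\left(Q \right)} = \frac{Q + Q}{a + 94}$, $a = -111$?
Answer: $- \frac{210116493}{2} \approx -1.0506 \cdot 10^{8}$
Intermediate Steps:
$F{\left(Q \right)} = - \frac{2 Q}{17}$ ($F{\left(Q \right)} = \frac{Q + Q}{-111 + 94} = \frac{2 Q}{-17} = 2 Q \left(- \frac{1}{17}\right) = - \frac{2 Q}{17}$)
$R = 7410$
$\frac{\left(23877 + \left(-27 + T\right)^{2}\right) \left(R - 21436\right)}{F{\left(-34 \right)}} = \frac{\left(23877 + \left(-27 + 105\right)^{2}\right) \left(7410 - 21436\right)}{\left(- \frac{2}{17}\right) \left(-34\right)} = \frac{\left(23877 + 78^{2}\right) \left(-14026\right)}{4} = \left(23877 + 6084\right) \left(-14026\right) \frac{1}{4} = 29961 \left(-14026\right) \frac{1}{4} = \left(-420232986\right) \frac{1}{4} = - \frac{210116493}{2}$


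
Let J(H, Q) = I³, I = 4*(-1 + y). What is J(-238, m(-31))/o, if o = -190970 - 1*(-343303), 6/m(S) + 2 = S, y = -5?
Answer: -13824/152333 ≈ -0.090749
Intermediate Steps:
m(S) = 6/(-2 + S)
I = -24 (I = 4*(-1 - 5) = 4*(-6) = -24)
J(H, Q) = -13824 (J(H, Q) = (-24)³ = -13824)
o = 152333 (o = -190970 + 343303 = 152333)
J(-238, m(-31))/o = -13824/152333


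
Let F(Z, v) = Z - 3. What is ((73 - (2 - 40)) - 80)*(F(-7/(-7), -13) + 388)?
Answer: 11966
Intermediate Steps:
F(Z, v) = -3 + Z
((73 - (2 - 40)) - 80)*(F(-7/(-7), -13) + 388) = ((73 - (2 - 40)) - 80)*((-3 - 7/(-7)) + 388) = ((73 - 1*(-38)) - 80)*((-3 - 7*(-⅐)) + 388) = ((73 + 38) - 80)*((-3 + 1) + 388) = (111 - 80)*(-2 + 388) = 31*386 = 11966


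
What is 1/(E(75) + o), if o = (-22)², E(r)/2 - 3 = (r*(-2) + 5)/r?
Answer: 15/7292 ≈ 0.0020570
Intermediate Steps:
E(r) = 6 + 2*(5 - 2*r)/r (E(r) = 6 + 2*((r*(-2) + 5)/r) = 6 + 2*((-2*r + 5)/r) = 6 + 2*((5 - 2*r)/r) = 6 + 2*(5 - 2*r)/r)
o = 484
1/(E(75) + o) = 1/((2 + 10/75) + 484) = 1/((2 + 10*(1/75)) + 484) = 1/((2 + 2/15) + 484) = 1/(32/15 + 484) = 1/(7292/15) = 15/7292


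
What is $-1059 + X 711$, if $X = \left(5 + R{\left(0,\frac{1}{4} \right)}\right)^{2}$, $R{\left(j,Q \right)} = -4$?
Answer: $-348$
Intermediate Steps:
$X = 1$ ($X = \left(5 - 4\right)^{2} = 1^{2} = 1$)
$-1059 + X 711 = -1059 + 1 \cdot 711 = -1059 + 711 = -348$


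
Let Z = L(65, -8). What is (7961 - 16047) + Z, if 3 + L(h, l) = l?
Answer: -8097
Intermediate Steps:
L(h, l) = -3 + l
Z = -11 (Z = -3 - 8 = -11)
(7961 - 16047) + Z = (7961 - 16047) - 11 = -8086 - 11 = -8097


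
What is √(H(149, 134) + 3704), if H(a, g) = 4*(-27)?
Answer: 2*√899 ≈ 59.967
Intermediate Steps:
H(a, g) = -108
√(H(149, 134) + 3704) = √(-108 + 3704) = √3596 = 2*√899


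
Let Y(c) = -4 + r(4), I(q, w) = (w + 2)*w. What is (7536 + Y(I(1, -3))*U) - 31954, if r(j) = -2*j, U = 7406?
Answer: -113290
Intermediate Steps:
I(q, w) = w*(2 + w) (I(q, w) = (2 + w)*w = w*(2 + w))
Y(c) = -12 (Y(c) = -4 - 2*4 = -4 - 8 = -12)
(7536 + Y(I(1, -3))*U) - 31954 = (7536 - 12*7406) - 31954 = (7536 - 88872) - 31954 = -81336 - 31954 = -113290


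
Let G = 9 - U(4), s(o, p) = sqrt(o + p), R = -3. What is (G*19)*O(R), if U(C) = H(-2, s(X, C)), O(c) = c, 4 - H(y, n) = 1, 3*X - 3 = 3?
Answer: -342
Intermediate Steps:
X = 2 (X = 1 + (1/3)*3 = 1 + 1 = 2)
H(y, n) = 3 (H(y, n) = 4 - 1*1 = 4 - 1 = 3)
U(C) = 3
G = 6 (G = 9 - 1*3 = 9 - 3 = 6)
(G*19)*O(R) = (6*19)*(-3) = 114*(-3) = -342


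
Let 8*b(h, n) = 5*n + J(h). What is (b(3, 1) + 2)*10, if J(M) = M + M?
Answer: 135/4 ≈ 33.750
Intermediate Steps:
J(M) = 2*M
b(h, n) = h/4 + 5*n/8 (b(h, n) = (5*n + 2*h)/8 = (2*h + 5*n)/8 = h/4 + 5*n/8)
(b(3, 1) + 2)*10 = (((1/4)*3 + (5/8)*1) + 2)*10 = ((3/4 + 5/8) + 2)*10 = (11/8 + 2)*10 = (27/8)*10 = 135/4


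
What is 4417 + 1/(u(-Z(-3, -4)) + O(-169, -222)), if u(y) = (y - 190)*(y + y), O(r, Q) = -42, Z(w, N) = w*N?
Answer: 21228103/4806 ≈ 4417.0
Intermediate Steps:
Z(w, N) = N*w
u(y) = 2*y*(-190 + y) (u(y) = (-190 + y)*(2*y) = 2*y*(-190 + y))
4417 + 1/(u(-Z(-3, -4)) + O(-169, -222)) = 4417 + 1/(2*(-(-4)*(-3))*(-190 - (-4)*(-3)) - 42) = 4417 + 1/(2*(-1*12)*(-190 - 1*12) - 42) = 4417 + 1/(2*(-12)*(-190 - 12) - 42) = 4417 + 1/(2*(-12)*(-202) - 42) = 4417 + 1/(4848 - 42) = 4417 + 1/4806 = 21228103/4806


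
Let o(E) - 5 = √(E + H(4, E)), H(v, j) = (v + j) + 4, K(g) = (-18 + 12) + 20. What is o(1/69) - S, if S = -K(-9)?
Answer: 19 + √38226/69 ≈ 21.834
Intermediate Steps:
K(g) = 14 (K(g) = -6 + 20 = 14)
H(v, j) = 4 + j + v (H(v, j) = (j + v) + 4 = 4 + j + v)
S = -14 (S = -1*14 = -14)
o(E) = 5 + √(8 + 2*E) (o(E) = 5 + √(E + (4 + E + 4)) = 5 + √(E + (8 + E)) = 5 + √(8 + 2*E))
o(1/69) - S = (5 + √(8 + 2/69)) - 1*(-14) = (5 + √(8 + 2*(1/69))) + 14 = (5 + √(8 + 2/69)) + 14 = (5 + √(554/69)) + 14 = (5 + √38226/69) + 14 = 19 + √38226/69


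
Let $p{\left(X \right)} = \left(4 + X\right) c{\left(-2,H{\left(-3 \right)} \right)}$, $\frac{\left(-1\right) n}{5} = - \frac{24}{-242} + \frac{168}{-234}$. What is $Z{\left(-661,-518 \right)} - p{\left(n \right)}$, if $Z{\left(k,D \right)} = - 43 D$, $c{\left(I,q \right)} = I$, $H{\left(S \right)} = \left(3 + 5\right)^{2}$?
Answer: $\frac{105177958}{4719} \approx 22288.0$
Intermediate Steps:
$H{\left(S \right)} = 64$ ($H{\left(S \right)} = 8^{2} = 64$)
$n = \frac{14600}{4719}$ ($n = - 5 \left(- \frac{24}{-242} + \frac{168}{-234}\right) = - 5 \left(\left(-24\right) \left(- \frac{1}{242}\right) + 168 \left(- \frac{1}{234}\right)\right) = - 5 \left(\frac{12}{121} - \frac{28}{39}\right) = \left(-5\right) \left(- \frac{2920}{4719}\right) = \frac{14600}{4719} \approx 3.0939$)
$p{\left(X \right)} = -8 - 2 X$ ($p{\left(X \right)} = \left(4 + X\right) \left(-2\right) = -8 - 2 X$)
$Z{\left(-661,-518 \right)} - p{\left(n \right)} = \left(-43\right) \left(-518\right) - \left(-8 - \frac{29200}{4719}\right) = 22274 - \left(-8 - \frac{29200}{4719}\right) = 22274 - - \frac{66952}{4719} = 22274 + \frac{66952}{4719} = \frac{105177958}{4719}$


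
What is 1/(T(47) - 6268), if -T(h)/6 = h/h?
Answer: -1/6274 ≈ -0.00015939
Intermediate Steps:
T(h) = -6 (T(h) = -6*h/h = -6*1 = -6)
1/(T(47) - 6268) = 1/(-6 - 6268) = 1/(-6274) = -1/6274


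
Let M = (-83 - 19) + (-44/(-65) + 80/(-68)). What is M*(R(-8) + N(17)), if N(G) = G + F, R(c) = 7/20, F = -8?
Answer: -622941/650 ≈ -958.37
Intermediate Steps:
R(c) = 7/20 (R(c) = 7*(1/20) = 7/20)
M = -113262/1105 (M = -102 + (-44*(-1/65) + 80*(-1/68)) = -102 + (44/65 - 20/17) = -102 - 552/1105 = -113262/1105 ≈ -102.50)
N(G) = -8 + G (N(G) = G - 8 = -8 + G)
M*(R(-8) + N(17)) = -113262*(7/20 + (-8 + 17))/1105 = -113262*(7/20 + 9)/1105 = -113262/1105*187/20 = -622941/650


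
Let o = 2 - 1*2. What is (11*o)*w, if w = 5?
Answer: 0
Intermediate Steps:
o = 0 (o = 2 - 2 = 0)
(11*o)*w = (11*0)*5 = 0*5 = 0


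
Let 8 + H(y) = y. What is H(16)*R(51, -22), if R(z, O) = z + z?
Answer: 816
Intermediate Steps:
R(z, O) = 2*z
H(y) = -8 + y
H(16)*R(51, -22) = (-8 + 16)*(2*51) = 8*102 = 816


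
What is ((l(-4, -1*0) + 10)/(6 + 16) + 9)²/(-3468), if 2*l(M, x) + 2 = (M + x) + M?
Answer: -41209/1678512 ≈ -0.024551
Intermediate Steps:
l(M, x) = -1 + M + x/2 (l(M, x) = -1 + ((M + x) + M)/2 = -1 + (x + 2*M)/2 = -1 + (M + x/2) = -1 + M + x/2)
((l(-4, -1*0) + 10)/(6 + 16) + 9)²/(-3468) = (((-1 - 4 + (-1*0)/2) + 10)/(6 + 16) + 9)²/(-3468) = (((-1 - 4 + (½)*0) + 10)/22 + 9)²*(-1/3468) = (((-1 - 4 + 0) + 10)*(1/22) + 9)²*(-1/3468) = ((-5 + 10)*(1/22) + 9)²*(-1/3468) = (5*(1/22) + 9)²*(-1/3468) = (5/22 + 9)²*(-1/3468) = (203/22)²*(-1/3468) = (41209/484)*(-1/3468) = -41209/1678512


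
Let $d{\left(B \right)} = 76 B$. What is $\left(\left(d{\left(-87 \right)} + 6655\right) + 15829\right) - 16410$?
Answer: $-538$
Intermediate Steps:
$\left(\left(d{\left(-87 \right)} + 6655\right) + 15829\right) - 16410 = \left(\left(76 \left(-87\right) + 6655\right) + 15829\right) - 16410 = \left(\left(-6612 + 6655\right) + 15829\right) - 16410 = \left(43 + 15829\right) - 16410 = 15872 - 16410 = -538$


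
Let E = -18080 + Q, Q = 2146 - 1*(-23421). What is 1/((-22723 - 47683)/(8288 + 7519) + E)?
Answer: 15807/118276603 ≈ 0.00013364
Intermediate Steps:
Q = 25567 (Q = 2146 + 23421 = 25567)
E = 7487 (E = -18080 + 25567 = 7487)
1/((-22723 - 47683)/(8288 + 7519) + E) = 1/((-22723 - 47683)/(8288 + 7519) + 7487) = 1/(-70406/15807 + 7487) = 1/(118276603/15807) = 15807/118276603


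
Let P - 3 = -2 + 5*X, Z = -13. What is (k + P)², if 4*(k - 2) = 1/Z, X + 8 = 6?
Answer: 133225/2704 ≈ 49.270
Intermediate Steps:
X = -2 (X = -8 + 6 = -2)
k = 103/52 (k = 2 + (¼)/(-13) = 2 + (¼)*(-1/13) = 2 - 1/52 = 103/52 ≈ 1.9808)
P = -9 (P = 3 + (-2 + 5*(-2)) = 3 + (-2 - 10) = 3 - 12 = -9)
(k + P)² = (103/52 - 9)² = (-365/52)² = 133225/2704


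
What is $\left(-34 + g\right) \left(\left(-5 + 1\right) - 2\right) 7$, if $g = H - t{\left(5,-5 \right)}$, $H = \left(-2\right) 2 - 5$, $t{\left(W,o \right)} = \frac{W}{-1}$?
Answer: $1596$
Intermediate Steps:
$t{\left(W,o \right)} = - W$ ($t{\left(W,o \right)} = W \left(-1\right) = - W$)
$H = -9$ ($H = -4 - 5 = -9$)
$g = -4$ ($g = -9 - \left(-1\right) 5 = -9 - -5 = -9 + 5 = -4$)
$\left(-34 + g\right) \left(\left(-5 + 1\right) - 2\right) 7 = \left(-34 - 4\right) \left(\left(-5 + 1\right) - 2\right) 7 = - 38 \left(-4 - 2\right) 7 = - 38 \left(\left(-6\right) 7\right) = \left(-38\right) \left(-42\right) = 1596$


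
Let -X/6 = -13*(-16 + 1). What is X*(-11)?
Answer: 12870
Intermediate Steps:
X = -1170 (X = -(-78)*(-16 + 1) = -(-78)*(-15) = -6*195 = -1170)
X*(-11) = -1170*(-11) = 12870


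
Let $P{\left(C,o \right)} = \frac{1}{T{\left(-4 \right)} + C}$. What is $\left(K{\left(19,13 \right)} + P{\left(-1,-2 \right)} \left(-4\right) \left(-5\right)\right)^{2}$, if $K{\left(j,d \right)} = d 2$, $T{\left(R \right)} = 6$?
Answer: $900$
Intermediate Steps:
$P{\left(C,o \right)} = \frac{1}{6 + C}$
$K{\left(j,d \right)} = 2 d$
$\left(K{\left(19,13 \right)} + P{\left(-1,-2 \right)} \left(-4\right) \left(-5\right)\right)^{2} = \left(2 \cdot 13 + \frac{1}{6 - 1} \left(-4\right) \left(-5\right)\right)^{2} = \left(26 + \frac{1}{5} \left(-4\right) \left(-5\right)\right)^{2} = \left(26 - -4\right)^{2} = \left(26 + 4\right)^{2} = 30^{2} = 900$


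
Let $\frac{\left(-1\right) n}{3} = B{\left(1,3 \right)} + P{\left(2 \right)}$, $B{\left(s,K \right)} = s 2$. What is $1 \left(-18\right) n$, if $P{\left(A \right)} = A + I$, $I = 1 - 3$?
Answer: $108$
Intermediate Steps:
$B{\left(s,K \right)} = 2 s$
$I = -2$ ($I = 1 - 3 = -2$)
$P{\left(A \right)} = -2 + A$ ($P{\left(A \right)} = A - 2 = -2 + A$)
$n = -6$ ($n = - 3 \left(2 \cdot 1 + \left(-2 + 2\right)\right) = - 3 \left(2 + 0\right) = \left(-3\right) 2 = -6$)
$1 \left(-18\right) n = 1 \left(-18\right) \left(-6\right) = \left(-18\right) \left(-6\right) = 108$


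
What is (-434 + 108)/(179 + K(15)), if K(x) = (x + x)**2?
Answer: -326/1079 ≈ -0.30213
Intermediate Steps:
K(x) = 4*x**2 (K(x) = (2*x)**2 = 4*x**2)
(-434 + 108)/(179 + K(15)) = (-434 + 108)/(179 + 4*15**2) = -326/(179 + 4*225) = -326/(179 + 900) = -326/1079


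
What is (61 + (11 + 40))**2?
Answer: 12544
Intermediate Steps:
(61 + (11 + 40))**2 = (61 + 51)**2 = 112**2 = 12544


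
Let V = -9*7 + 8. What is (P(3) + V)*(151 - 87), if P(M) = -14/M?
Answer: -11456/3 ≈ -3818.7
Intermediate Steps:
V = -55 (V = -63 + 8 = -55)
(P(3) + V)*(151 - 87) = (-14/3 - 55)*(151 - 87) = (-14*⅓ - 55)*64 = (-14/3 - 55)*64 = -179/3*64 = -11456/3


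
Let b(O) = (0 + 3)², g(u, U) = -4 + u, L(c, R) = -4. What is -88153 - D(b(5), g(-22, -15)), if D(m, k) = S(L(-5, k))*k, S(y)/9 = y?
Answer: -89089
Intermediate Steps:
S(y) = 9*y
b(O) = 9 (b(O) = 3² = 9)
D(m, k) = -36*k (D(m, k) = (9*(-4))*k = -36*k)
-88153 - D(b(5), g(-22, -15)) = -88153 - (-36)*(-4 - 22) = -88153 - (-36)*(-26) = -88153 - 1*936 = -88153 - 936 = -89089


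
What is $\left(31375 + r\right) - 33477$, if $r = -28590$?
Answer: $-30692$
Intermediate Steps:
$\left(31375 + r\right) - 33477 = \left(31375 - 28590\right) - 33477 = 2785 - 33477 = -30692$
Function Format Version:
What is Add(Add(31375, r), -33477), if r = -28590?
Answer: -30692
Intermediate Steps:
Add(Add(31375, r), -33477) = Add(Add(31375, -28590), -33477) = Add(2785, -33477) = -30692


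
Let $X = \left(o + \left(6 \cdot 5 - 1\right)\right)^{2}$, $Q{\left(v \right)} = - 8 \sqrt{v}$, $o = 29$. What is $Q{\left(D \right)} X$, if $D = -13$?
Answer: $- 26912 i \sqrt{13} \approx - 97033.0 i$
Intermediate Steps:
$X = 3364$ ($X = \left(29 + \left(6 \cdot 5 - 1\right)\right)^{2} = \left(29 + \left(30 - 1\right)\right)^{2} = \left(29 + 29\right)^{2} = 58^{2} = 3364$)
$Q{\left(D \right)} X = - 8 \sqrt{-13} \cdot 3364 = - 8 i \sqrt{13} \cdot 3364 = - 26912 i \sqrt{13}$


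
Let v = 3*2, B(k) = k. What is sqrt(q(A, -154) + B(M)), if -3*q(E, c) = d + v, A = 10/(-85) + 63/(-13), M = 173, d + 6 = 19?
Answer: 10*sqrt(15)/3 ≈ 12.910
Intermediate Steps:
d = 13 (d = -6 + 19 = 13)
A = -1097/221 (A = 10*(-1/85) + 63*(-1/13) = -2/17 - 63/13 = -1097/221 ≈ -4.9638)
v = 6
q(E, c) = -19/3 (q(E, c) = -(13 + 6)/3 = -1/3*19 = -19/3)
sqrt(q(A, -154) + B(M)) = sqrt(-19/3 + 173) = sqrt(500/3) = 10*sqrt(15)/3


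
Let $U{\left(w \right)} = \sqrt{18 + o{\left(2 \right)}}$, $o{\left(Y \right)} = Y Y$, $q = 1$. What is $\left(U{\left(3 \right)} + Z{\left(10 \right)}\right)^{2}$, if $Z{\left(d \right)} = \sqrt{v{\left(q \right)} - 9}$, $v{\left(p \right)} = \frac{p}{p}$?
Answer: $14 + 8 i \sqrt{11} \approx 14.0 + 26.533 i$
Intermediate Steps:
$o{\left(Y \right)} = Y^{2}$
$v{\left(p \right)} = 1$
$Z{\left(d \right)} = 2 i \sqrt{2}$ ($Z{\left(d \right)} = \sqrt{1 - 9} = \sqrt{-8} = 2 i \sqrt{2}$)
$U{\left(w \right)} = \sqrt{22}$ ($U{\left(w \right)} = \sqrt{18 + 2^{2}} = \sqrt{18 + 4} = \sqrt{22}$)
$\left(U{\left(3 \right)} + Z{\left(10 \right)}\right)^{2} = \left(\sqrt{22} + 2 i \sqrt{2}\right)^{2}$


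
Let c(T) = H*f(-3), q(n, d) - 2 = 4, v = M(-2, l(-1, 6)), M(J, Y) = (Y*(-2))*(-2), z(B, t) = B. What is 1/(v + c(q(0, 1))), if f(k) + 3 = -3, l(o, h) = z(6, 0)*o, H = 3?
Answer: -1/42 ≈ -0.023810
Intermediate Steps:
l(o, h) = 6*o
f(k) = -6 (f(k) = -3 - 3 = -6)
M(J, Y) = 4*Y (M(J, Y) = -2*Y*(-2) = 4*Y)
v = -24 (v = 4*(6*(-1)) = 4*(-6) = -24)
q(n, d) = 6 (q(n, d) = 2 + 4 = 6)
c(T) = -18 (c(T) = 3*(-6) = -18)
1/(v + c(q(0, 1))) = 1/(-24 - 18) = 1/(-42) = -1/42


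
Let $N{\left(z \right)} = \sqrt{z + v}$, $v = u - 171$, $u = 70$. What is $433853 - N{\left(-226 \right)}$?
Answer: $433853 - i \sqrt{327} \approx 4.3385 \cdot 10^{5} - 18.083 i$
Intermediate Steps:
$v = -101$ ($v = 70 - 171 = -101$)
$N{\left(z \right)} = \sqrt{-101 + z}$ ($N{\left(z \right)} = \sqrt{z - 101} = \sqrt{-101 + z}$)
$433853 - N{\left(-226 \right)} = 433853 - \sqrt{-101 - 226} = 433853 - \sqrt{-327} = 433853 - i \sqrt{327}$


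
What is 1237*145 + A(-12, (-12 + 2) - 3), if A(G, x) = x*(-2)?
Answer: 179391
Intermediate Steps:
A(G, x) = -2*x
1237*145 + A(-12, (-12 + 2) - 3) = 1237*145 - 2*((-12 + 2) - 3) = 179365 - 2*(-10 - 3) = 179365 - 2*(-13) = 179365 + 26 = 179391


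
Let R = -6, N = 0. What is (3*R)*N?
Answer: 0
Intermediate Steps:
(3*R)*N = (3*(-6))*0 = -18*0 = 0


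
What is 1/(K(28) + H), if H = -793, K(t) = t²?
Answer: -⅑ ≈ -0.11111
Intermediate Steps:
1/(K(28) + H) = 1/(28² - 793) = 1/(784 - 793) = 1/(-9) = -⅑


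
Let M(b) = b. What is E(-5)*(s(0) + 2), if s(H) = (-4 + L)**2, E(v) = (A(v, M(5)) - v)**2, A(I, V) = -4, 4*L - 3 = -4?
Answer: 321/16 ≈ 20.063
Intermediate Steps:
L = -1/4 (L = 3/4 + (1/4)*(-4) = 3/4 - 1 = -1/4 ≈ -0.25000)
E(v) = (-4 - v)**2
s(H) = 289/16 (s(H) = (-4 - 1/4)**2 = (-17/4)**2 = 289/16)
E(-5)*(s(0) + 2) = (4 - 5)**2*(289/16 + 2) = (-1)**2*(321/16) = 1*(321/16) = 321/16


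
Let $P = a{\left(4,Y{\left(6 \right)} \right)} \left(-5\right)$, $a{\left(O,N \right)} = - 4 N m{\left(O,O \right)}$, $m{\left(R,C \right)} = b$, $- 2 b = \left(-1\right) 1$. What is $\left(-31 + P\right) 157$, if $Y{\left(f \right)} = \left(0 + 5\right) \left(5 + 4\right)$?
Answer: $65783$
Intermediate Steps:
$b = \frac{1}{2}$ ($b = - \frac{\left(-1\right) 1}{2} = \left(- \frac{1}{2}\right) \left(-1\right) = \frac{1}{2} \approx 0.5$)
$m{\left(R,C \right)} = \frac{1}{2}$
$Y{\left(f \right)} = 45$ ($Y{\left(f \right)} = 5 \cdot 9 = 45$)
$a{\left(O,N \right)} = - 2 N$ ($a{\left(O,N \right)} = - 4 N \frac{1}{2} = - 2 N$)
$P = 450$ ($P = \left(-2\right) 45 \left(-5\right) = \left(-90\right) \left(-5\right) = 450$)
$\left(-31 + P\right) 157 = \left(-31 + 450\right) 157 = 419 \cdot 157 = 65783$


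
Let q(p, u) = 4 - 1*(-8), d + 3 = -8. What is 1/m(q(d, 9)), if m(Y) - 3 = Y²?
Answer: 1/147 ≈ 0.0068027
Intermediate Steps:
d = -11 (d = -3 - 8 = -11)
q(p, u) = 12 (q(p, u) = 4 + 8 = 12)
m(Y) = 3 + Y²
1/m(q(d, 9)) = 1/(3 + 12²) = 1/(3 + 144) = 1/147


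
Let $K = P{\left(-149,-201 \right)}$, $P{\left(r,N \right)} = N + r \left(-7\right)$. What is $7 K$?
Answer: $5894$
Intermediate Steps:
$P{\left(r,N \right)} = N - 7 r$
$K = 842$ ($K = -201 - -1043 = -201 + 1043 = 842$)
$7 K = 7 \cdot 842 = 5894$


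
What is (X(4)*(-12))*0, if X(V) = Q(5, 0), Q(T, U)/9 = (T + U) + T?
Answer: 0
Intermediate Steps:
Q(T, U) = 9*U + 18*T (Q(T, U) = 9*((T + U) + T) = 9*(U + 2*T) = 9*U + 18*T)
X(V) = 90 (X(V) = 9*0 + 18*5 = 0 + 90 = 90)
(X(4)*(-12))*0 = (90*(-12))*0 = -1080*0 = 0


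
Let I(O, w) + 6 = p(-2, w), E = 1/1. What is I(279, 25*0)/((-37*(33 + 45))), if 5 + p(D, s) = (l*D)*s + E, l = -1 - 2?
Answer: 5/1443 ≈ 0.0034650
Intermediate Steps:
E = 1
l = -3
p(D, s) = -4 - 3*D*s (p(D, s) = -5 + ((-3*D)*s + 1) = -5 + (-3*D*s + 1) = -5 + (1 - 3*D*s) = -4 - 3*D*s)
I(O, w) = -10 + 6*w (I(O, w) = -6 + (-4 - 3*(-2)*w) = -6 + (-4 + 6*w) = -10 + 6*w)
I(279, 25*0)/((-37*(33 + 45))) = (-10 + 6*(25*0))/((-37*(33 + 45))) = (-10 + 6*0)/((-37*78)) = (-10 + 0)/(-2886) = -10*(-1/2886) = 5/1443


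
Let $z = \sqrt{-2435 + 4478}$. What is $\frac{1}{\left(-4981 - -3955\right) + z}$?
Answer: $- \frac{114}{116737} - \frac{\sqrt{227}}{350211} \approx -0.0010196$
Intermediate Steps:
$z = 3 \sqrt{227}$ ($z = \sqrt{2043} = 3 \sqrt{227} \approx 45.2$)
$\frac{1}{\left(-4981 - -3955\right) + z} = \frac{1}{\left(-4981 - -3955\right) + 3 \sqrt{227}} = \frac{1}{\left(-4981 + 3955\right) + 3 \sqrt{227}} = \frac{1}{-1026 + 3 \sqrt{227}}$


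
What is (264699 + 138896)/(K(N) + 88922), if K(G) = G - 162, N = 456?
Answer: 403595/89216 ≈ 4.5238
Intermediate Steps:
K(G) = -162 + G
(264699 + 138896)/(K(N) + 88922) = (264699 + 138896)/((-162 + 456) + 88922) = 403595/(294 + 88922) = 403595/89216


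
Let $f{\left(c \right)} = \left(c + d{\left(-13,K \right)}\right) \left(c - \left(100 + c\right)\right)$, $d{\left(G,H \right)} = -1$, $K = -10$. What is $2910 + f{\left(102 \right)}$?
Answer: $-7190$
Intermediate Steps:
$f{\left(c \right)} = 100 - 100 c$ ($f{\left(c \right)} = \left(c - 1\right) \left(c - \left(100 + c\right)\right) = \left(-1 + c\right) \left(-100\right) = 100 - 100 c$)
$2910 + f{\left(102 \right)} = 2910 + \left(100 - 10200\right) = 2910 - 10100 = -7190$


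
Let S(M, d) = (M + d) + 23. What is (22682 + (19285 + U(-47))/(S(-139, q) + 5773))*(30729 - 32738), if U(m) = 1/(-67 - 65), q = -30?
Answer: -33851486602003/742764 ≈ -4.5575e+7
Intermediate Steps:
S(M, d) = 23 + M + d
U(m) = -1/132 (U(m) = 1/(-132) = -1/132)
(22682 + (19285 + U(-47))/(S(-139, q) + 5773))*(30729 - 32738) = (22682 + (19285 - 1/132)/((23 - 139 - 30) + 5773))*(30729 - 32738) = (22682 + 2545619/(132*(-146 + 5773)))*(-2009) = (22682 + (2545619/132)/5627)*(-2009) = (22682 + (2545619/132)*(1/5627))*(-2009) = (22682 + 2545619/742764)*(-2009) = (16849918667/742764)*(-2009) = -33851486602003/742764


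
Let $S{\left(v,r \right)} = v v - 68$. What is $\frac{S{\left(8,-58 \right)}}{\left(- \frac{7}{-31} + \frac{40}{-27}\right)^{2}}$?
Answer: $- \frac{2802276}{1104601} \approx -2.5369$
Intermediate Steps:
$S{\left(v,r \right)} = -68 + v^{2}$ ($S{\left(v,r \right)} = v^{2} - 68 = -68 + v^{2}$)
$\frac{S{\left(8,-58 \right)}}{\left(- \frac{7}{-31} + \frac{40}{-27}\right)^{2}} = \frac{-68 + 8^{2}}{\left(- \frac{7}{-31} + \frac{40}{-27}\right)^{2}} = \frac{-68 + 64}{\left(\left(-7\right) \left(- \frac{1}{31}\right) + 40 \left(- \frac{1}{27}\right)\right)^{2}} = - \frac{4}{\left(\frac{7}{31} - \frac{40}{27}\right)^{2}} = - \frac{4}{\left(- \frac{1051}{837}\right)^{2}} = - \frac{4}{\frac{1104601}{700569}} = \left(-4\right) \frac{700569}{1104601} = - \frac{2802276}{1104601}$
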